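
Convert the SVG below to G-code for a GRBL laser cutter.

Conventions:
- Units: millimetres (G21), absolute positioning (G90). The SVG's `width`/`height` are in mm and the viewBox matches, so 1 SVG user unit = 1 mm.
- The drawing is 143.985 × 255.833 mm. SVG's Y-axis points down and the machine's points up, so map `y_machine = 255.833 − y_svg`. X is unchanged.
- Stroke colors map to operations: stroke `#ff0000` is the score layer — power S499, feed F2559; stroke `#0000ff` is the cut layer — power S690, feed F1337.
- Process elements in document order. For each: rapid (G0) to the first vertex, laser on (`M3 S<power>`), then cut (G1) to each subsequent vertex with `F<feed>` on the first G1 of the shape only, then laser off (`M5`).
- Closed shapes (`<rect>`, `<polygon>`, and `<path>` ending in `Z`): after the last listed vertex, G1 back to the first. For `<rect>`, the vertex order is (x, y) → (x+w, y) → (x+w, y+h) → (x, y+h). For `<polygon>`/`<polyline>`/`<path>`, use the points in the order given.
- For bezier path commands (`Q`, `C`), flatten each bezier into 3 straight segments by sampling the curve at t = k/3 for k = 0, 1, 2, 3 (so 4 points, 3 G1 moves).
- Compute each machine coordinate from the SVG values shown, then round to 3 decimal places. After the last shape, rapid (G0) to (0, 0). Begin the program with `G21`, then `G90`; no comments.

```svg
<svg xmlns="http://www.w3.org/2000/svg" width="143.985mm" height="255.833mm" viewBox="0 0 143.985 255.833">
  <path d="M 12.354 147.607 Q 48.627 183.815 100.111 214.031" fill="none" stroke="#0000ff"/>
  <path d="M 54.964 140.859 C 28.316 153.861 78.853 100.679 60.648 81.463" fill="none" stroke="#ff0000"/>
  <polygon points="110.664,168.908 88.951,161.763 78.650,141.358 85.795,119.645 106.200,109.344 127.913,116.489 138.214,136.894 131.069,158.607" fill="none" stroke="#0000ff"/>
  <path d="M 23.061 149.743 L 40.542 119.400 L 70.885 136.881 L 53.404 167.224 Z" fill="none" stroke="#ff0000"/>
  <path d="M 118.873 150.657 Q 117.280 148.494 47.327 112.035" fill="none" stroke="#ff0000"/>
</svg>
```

1 u = 1 mm; y_m = 255.833 − y.

[1] `<path>` quadratic bezier, #0000ff→cut S690 F1337: (12.354,108.226) → (38.226,84.753) → (67.478,62.612) → (100.111,41.802)

[2] `<path>` cubic bezier, #ff0000→score S499 F2559: (54.964,114.974) → (48.640,120.324) → (61.344,147.541) → (60.648,174.370)

[3] `<polygon>` regular polygon, #0000ff→cut S690 F1337: (110.664,86.925) → (88.951,94.070) → (78.650,114.475) → (85.795,136.188) → (106.200,146.489) → (127.913,139.344) → (138.214,118.939) → (131.069,97.226) → (110.664,86.925) (closed)

[4] `<path>` regular polygon, #ff0000→score S499 F2559: (23.061,106.090) → (40.542,136.433) → (70.885,118.952) → (53.404,88.609) → (23.061,106.090) (closed)

[5] `<path>` quadratic bezier, #ff0000→score S499 F2559: (118.873,105.176) → (110.215,110.429) → (86.367,123.303) → (47.327,143.798)

G21
G90
G0 X12.354 Y108.226
M3 S690
G1 X38.226 Y84.753 F1337
G1 X67.478 Y62.612
G1 X100.111 Y41.802
M5
G0 X54.964 Y114.974
M3 S499
G1 X48.640 Y120.324 F2559
G1 X61.344 Y147.541
G1 X60.648 Y174.370
M5
G0 X110.664 Y86.925
M3 S690
G1 X88.951 Y94.070 F1337
G1 X78.650 Y114.475
G1 X85.795 Y136.188
G1 X106.200 Y146.489
G1 X127.913 Y139.344
G1 X138.214 Y118.939
G1 X131.069 Y97.226
G1 X110.664 Y86.925
M5
G0 X23.061 Y106.090
M3 S499
G1 X40.542 Y136.433 F2559
G1 X70.885 Y118.952
G1 X53.404 Y88.609
G1 X23.061 Y106.090
M5
G0 X118.873 Y105.176
M3 S499
G1 X110.215 Y110.429 F2559
G1 X86.367 Y123.303
G1 X47.327 Y143.798
M5
G0 X0.000 Y0.000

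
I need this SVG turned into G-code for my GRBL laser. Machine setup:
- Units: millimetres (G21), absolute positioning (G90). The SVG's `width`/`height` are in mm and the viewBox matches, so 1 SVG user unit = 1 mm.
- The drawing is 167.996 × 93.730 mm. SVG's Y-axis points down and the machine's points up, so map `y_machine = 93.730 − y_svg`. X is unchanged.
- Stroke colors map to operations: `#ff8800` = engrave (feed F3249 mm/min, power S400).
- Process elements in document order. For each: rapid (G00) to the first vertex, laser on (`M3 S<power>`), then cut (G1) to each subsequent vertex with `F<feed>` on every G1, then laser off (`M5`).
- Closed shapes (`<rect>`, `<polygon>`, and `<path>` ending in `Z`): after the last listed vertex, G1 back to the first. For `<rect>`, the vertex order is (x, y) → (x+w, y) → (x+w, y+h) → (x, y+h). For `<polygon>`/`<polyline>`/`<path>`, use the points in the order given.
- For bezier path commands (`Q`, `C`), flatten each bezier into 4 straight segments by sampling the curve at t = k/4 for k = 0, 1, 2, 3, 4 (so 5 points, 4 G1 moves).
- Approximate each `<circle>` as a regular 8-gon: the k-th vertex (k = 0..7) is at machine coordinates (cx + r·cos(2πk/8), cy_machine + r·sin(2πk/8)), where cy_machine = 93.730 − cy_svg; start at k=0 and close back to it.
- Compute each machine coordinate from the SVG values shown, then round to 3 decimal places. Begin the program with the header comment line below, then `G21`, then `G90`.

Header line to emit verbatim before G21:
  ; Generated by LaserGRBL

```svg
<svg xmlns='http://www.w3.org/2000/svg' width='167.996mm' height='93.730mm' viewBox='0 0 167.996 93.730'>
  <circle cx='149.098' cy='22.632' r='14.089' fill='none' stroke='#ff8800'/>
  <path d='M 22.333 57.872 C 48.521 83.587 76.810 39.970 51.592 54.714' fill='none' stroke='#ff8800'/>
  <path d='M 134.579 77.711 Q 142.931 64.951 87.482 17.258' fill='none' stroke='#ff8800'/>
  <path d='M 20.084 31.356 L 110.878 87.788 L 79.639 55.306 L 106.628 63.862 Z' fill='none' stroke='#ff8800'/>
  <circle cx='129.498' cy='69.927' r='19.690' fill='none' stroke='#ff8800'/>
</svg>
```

; Generated by LaserGRBL
G21
G90
G00 X163.187 Y71.098
M3 S400
G1 X159.060 Y81.060 F3249
G1 X149.098 Y85.187 F3249
G1 X139.136 Y81.060 F3249
G1 X135.009 Y71.098 F3249
G1 X139.136 Y61.136 F3249
G1 X149.098 Y57.009 F3249
G1 X159.060 Y61.136 F3249
G1 X163.187 Y71.098 F3249
M5
G00 X22.333 Y35.858
M3 S400
G1 X41.499 Y27.576 F3249
G1 X56.240 Y33.323 F3249
G1 X61.342 Y41.127 F3249
G1 X51.592 Y39.016 F3249
M5
G00 X134.579 Y16.019
M3 S400
G1 X134.767 Y24.582 F3249
G1 X126.981 Y37.512 F3249
G1 X111.219 Y54.809 F3249
G1 X87.482 Y76.472 F3249
M5
G00 X20.084 Y62.374
M3 S400
G1 X110.878 Y5.942 F3249
G1 X79.639 Y38.424 F3249
G1 X106.628 Y29.868 F3249
G1 X20.084 Y62.374 F3249
M5
G00 X149.188 Y23.803
M3 S400
G1 X143.421 Y37.726 F3249
G1 X129.498 Y43.493 F3249
G1 X115.575 Y37.726 F3249
G1 X109.808 Y23.803 F3249
G1 X115.575 Y9.880 F3249
G1 X129.498 Y4.113 F3249
G1 X143.421 Y9.880 F3249
G1 X149.188 Y23.803 F3249
M5

viewBox `0 0 167.996 93.730` with mm width/height → 1 unit = 1 mm. Flip: y_m = 93.730 − y_svg.

**Shape 1** — `<circle>` circle, stroke `#ff8800` → engrave (S400, F3249). Machine vertices: (163.187,71.098) → (159.060,81.060) → (149.098,85.187) → (139.136,81.060) → (135.009,71.098) → (139.136,61.136) → (149.098,57.009) → (159.060,61.136) → (163.187,71.098). Closed: final G1 returns to the first vertex.

**Shape 2** — `<path>` cubic bezier, stroke `#ff8800` → engrave (S400, F3249). Control points (SVG): P0=(22.333,57.872), P1=(48.521,83.587), P2=(76.810,39.970), P3=(51.592,54.714); sampled at t=k/4. Machine vertices: (22.333,35.858) → (41.499,27.576) → (56.240,33.323) → (61.342,41.127) → (51.592,39.016). Open path.

**Shape 3** — `<path>` quadratic bezier, stroke `#ff8800` → engrave (S400, F3249). Control points (SVG): P0=(134.579,77.711), P1=(142.931,64.951), P2=(87.482,17.258); sampled at t=k/4. Machine vertices: (134.579,16.019) → (134.767,24.582) → (126.981,37.512) → (111.219,54.809) → (87.482,76.472). Open path.

**Shape 4** — `<path>` closed polygon, stroke `#ff8800` → engrave (S400, F3249). Machine vertices: (20.084,62.374) → (110.878,5.942) → (79.639,38.424) → (106.628,29.868) → (20.084,62.374). Closed: final G1 returns to the first vertex.

**Shape 5** — `<circle>` circle, stroke `#ff8800` → engrave (S400, F3249). Machine vertices: (149.188,23.803) → (143.421,37.726) → (129.498,43.493) → (115.575,37.726) → (109.808,23.803) → (115.575,9.880) → (129.498,4.113) → (143.421,9.880) → (149.188,23.803). Closed: final G1 returns to the first vertex.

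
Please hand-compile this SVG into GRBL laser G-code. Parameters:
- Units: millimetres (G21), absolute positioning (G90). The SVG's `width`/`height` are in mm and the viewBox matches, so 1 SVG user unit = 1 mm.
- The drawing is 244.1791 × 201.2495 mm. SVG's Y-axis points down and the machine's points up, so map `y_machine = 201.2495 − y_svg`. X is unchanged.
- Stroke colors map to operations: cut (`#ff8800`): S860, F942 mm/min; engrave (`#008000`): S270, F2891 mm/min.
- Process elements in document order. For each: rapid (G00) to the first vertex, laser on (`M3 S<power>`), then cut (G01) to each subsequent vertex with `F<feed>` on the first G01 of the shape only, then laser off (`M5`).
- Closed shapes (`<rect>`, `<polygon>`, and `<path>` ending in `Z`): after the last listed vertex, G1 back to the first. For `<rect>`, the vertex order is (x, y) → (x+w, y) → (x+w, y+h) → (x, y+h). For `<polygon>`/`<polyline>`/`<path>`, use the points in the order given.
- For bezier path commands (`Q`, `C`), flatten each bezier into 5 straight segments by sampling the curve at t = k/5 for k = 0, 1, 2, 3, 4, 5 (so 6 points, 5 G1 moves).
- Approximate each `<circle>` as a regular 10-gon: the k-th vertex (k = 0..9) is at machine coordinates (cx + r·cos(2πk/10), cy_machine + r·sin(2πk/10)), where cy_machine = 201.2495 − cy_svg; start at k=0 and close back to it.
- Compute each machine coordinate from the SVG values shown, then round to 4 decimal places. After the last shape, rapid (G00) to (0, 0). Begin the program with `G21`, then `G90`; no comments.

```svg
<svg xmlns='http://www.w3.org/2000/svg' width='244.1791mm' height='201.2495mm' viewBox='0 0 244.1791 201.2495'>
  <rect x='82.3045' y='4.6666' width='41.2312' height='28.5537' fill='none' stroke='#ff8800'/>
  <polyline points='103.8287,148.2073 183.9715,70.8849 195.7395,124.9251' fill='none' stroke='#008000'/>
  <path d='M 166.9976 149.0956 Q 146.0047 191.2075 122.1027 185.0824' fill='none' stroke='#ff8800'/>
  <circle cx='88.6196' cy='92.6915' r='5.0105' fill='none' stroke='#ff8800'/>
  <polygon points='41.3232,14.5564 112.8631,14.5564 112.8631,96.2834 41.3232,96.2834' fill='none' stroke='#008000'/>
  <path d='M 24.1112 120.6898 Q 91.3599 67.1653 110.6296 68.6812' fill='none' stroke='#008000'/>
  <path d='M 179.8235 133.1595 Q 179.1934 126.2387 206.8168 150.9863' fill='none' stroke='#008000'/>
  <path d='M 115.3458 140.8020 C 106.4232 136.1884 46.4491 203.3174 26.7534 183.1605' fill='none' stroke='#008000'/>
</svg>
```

viewBox `0 0 244.1791 201.2495` with mm width/height → 1 unit = 1 mm. Flip: y_m = 201.2495 − y_svg.

**Shape 1** — `<rect>` rectangle, stroke `#ff8800` → cut (S860, F942). Machine vertices: (82.3045,196.5829) → (123.5357,196.5829) → (123.5357,168.0292) → (82.3045,168.0292) → (82.3045,196.5829). Closed: final G1 returns to the first vertex.

**Shape 2** — `<polyline>` open polyline, stroke `#008000` → engrave (S270, F2891). Machine vertices: (103.8287,53.0422) → (183.9715,130.3646) → (195.7395,76.3244). Open path.

**Shape 3** — `<path>` quadratic bezier, stroke `#ff8800` → cut (S860, F942). Control points (SVG): P0=(166.9976,149.0956), P1=(146.0047,191.2075), P2=(122.1027,185.0824); sampled at t=k/5. Machine vertices: (166.9976,52.1539) → (158.4841,37.2386) → (149.7378,26.1823) → (140.7588,18.9849) → (131.5471,15.6465) → (122.1027,16.1671). Open path.

**Shape 4** — `<circle>` circle, stroke `#ff8800` → cut (S860, F942). Machine vertices: (93.6301,108.5580) → (92.6732,111.5031) → (90.1679,113.3233) → (87.0713,113.3233) → (84.5660,111.5031) → (83.6091,108.5580) → (84.5660,105.6129) → (87.0713,103.7927) → (90.1679,103.7927) → (92.6732,105.6129) → (93.6301,108.5580). Closed: final G1 returns to the first vertex.

**Shape 5** — `<polygon>` rectangle, stroke `#008000` → engrave (S270, F2891). Machine vertices: (41.3232,186.6931) → (112.8631,186.6931) → (112.8631,104.9661) → (41.3232,104.9661) → (41.3232,186.6931). Closed: final G1 returns to the first vertex.

**Shape 6** — `<path>` quadratic bezier, stroke `#008000` → engrave (S270, F2891). Control points (SVG): P0=(24.1112,120.6898), P1=(91.3599,67.1653), P2=(110.6296,68.6812); sampled at t=k/5. Machine vertices: (24.1112,80.5597) → (49.0915,99.7679) → (70.2335,114.5728) → (87.5372,124.9746) → (101.0026,130.9730) → (110.6296,132.5683). Open path.

**Shape 7** — `<path>` quadratic bezier, stroke `#008000` → engrave (S270, F2891). Control points (SVG): P0=(179.8235,133.1595), P1=(179.1934,126.2387), P2=(206.8168,150.9863); sampled at t=k/5. Machine vertices: (179.8235,68.0900) → (180.7016,69.5916) → (183.8400,68.5597) → (189.2386,64.9943) → (196.8976,58.8955) → (206.8168,50.2632). Open path.

**Shape 8** — `<path>` cubic bezier, stroke `#008000` → engrave (S270, F2891). Control points (SVG): P0=(115.3458,140.8020), P1=(106.4232,136.1884), P2=(46.4491,203.3174), P3=(26.7534,183.1605); sampled at t=k/5. Machine vertices: (115.3458,60.4475) → (104.5967,55.8788) → (85.9791,41.7252) → (63.8768,25.6201) → (42.6736,15.1969) → (26.7534,18.0890). Open path.

G21
G90
G00 X82.3045 Y196.5829
M3 S860
G01 X123.5357 Y196.5829 F942
G01 X123.5357 Y168.0292
G01 X82.3045 Y168.0292
G01 X82.3045 Y196.5829
M5
G00 X103.8287 Y53.0422
M3 S270
G01 X183.9715 Y130.3646 F2891
G01 X195.7395 Y76.3244
M5
G00 X166.9976 Y52.1539
M3 S860
G01 X158.4841 Y37.2386 F942
G01 X149.7378 Y26.1823
G01 X140.7588 Y18.9849
G01 X131.5471 Y15.6465
G01 X122.1027 Y16.1671
M5
G00 X93.6301 Y108.5580
M3 S860
G01 X92.6732 Y111.5031 F942
G01 X90.1679 Y113.3233
G01 X87.0713 Y113.3233
G01 X84.5660 Y111.5031
G01 X83.6091 Y108.5580
G01 X84.5660 Y105.6129
G01 X87.0713 Y103.7927
G01 X90.1679 Y103.7927
G01 X92.6732 Y105.6129
G01 X93.6301 Y108.5580
M5
G00 X41.3232 Y186.6931
M3 S270
G01 X112.8631 Y186.6931 F2891
G01 X112.8631 Y104.9661
G01 X41.3232 Y104.9661
G01 X41.3232 Y186.6931
M5
G00 X24.1112 Y80.5597
M3 S270
G01 X49.0915 Y99.7679 F2891
G01 X70.2335 Y114.5728
G01 X87.5372 Y124.9746
G01 X101.0026 Y130.9730
G01 X110.6296 Y132.5683
M5
G00 X179.8235 Y68.0900
M3 S270
G01 X180.7016 Y69.5916 F2891
G01 X183.8400 Y68.5597
G01 X189.2386 Y64.9943
G01 X196.8976 Y58.8955
G01 X206.8168 Y50.2632
M5
G00 X115.3458 Y60.4475
M3 S270
G01 X104.5967 Y55.8788 F2891
G01 X85.9791 Y41.7252
G01 X63.8768 Y25.6201
G01 X42.6736 Y15.1969
G01 X26.7534 Y18.0890
M5
G00 X0.0000 Y0.0000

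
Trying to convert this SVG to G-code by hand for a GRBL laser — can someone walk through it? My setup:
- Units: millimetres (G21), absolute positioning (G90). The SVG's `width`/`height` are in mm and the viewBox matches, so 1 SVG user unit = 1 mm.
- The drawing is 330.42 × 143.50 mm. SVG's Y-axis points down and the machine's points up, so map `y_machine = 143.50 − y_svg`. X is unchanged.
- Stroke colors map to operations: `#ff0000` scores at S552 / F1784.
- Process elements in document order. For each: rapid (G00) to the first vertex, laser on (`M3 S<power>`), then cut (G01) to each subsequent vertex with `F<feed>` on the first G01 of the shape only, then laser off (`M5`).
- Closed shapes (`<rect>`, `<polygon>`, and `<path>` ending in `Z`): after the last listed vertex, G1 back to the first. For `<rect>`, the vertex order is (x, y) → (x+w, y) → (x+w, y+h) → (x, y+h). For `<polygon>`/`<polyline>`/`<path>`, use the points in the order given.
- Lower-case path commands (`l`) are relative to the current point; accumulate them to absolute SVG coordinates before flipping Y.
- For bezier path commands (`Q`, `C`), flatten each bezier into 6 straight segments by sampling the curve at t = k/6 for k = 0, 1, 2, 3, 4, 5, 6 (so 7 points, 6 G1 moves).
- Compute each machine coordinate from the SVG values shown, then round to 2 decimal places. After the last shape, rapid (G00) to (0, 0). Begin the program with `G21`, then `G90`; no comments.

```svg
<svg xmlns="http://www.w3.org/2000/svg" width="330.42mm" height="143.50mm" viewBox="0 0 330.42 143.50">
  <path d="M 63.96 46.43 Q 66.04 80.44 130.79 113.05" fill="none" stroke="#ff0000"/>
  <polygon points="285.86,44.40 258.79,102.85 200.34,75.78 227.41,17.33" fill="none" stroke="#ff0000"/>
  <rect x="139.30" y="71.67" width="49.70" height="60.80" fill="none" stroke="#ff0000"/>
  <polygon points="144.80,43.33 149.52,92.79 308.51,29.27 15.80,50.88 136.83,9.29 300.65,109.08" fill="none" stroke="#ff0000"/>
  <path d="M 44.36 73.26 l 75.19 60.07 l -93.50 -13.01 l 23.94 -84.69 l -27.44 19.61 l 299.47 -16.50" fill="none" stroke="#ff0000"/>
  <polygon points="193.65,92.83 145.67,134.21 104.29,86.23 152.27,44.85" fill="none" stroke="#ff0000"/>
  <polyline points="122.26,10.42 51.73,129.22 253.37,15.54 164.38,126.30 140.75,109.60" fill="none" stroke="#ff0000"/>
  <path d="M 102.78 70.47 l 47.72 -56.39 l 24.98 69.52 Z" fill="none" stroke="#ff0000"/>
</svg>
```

viewBox `0 0 330.42 143.50` with mm width/height → 1 unit = 1 mm. Flip: y_m = 143.50 − y_svg.

**Shape 1** — `<path>` quadratic bezier, stroke `#ff0000` → score (S552, F1784). Control points (SVG): P0=(63.96,46.43), P1=(66.04,80.44), P2=(130.79,113.05); sampled at t=k/6. Machine vertices: (63.96,97.07) → (66.39,85.77) → (72.31,74.55) → (81.71,63.41) → (94.59,52.35) → (110.95,41.36) → (130.79,30.45). Open path.

**Shape 2** — `<polygon>` regular polygon, stroke `#ff0000` → score (S552, F1784). Machine vertices: (285.86,99.10) → (258.79,40.65) → (200.34,67.72) → (227.41,126.17) → (285.86,99.10). Closed: final G1 returns to the first vertex.

**Shape 3** — `<rect>` rectangle, stroke `#ff0000` → score (S552, F1784). Machine vertices: (139.30,71.83) → (189.00,71.83) → (189.00,11.03) → (139.30,11.03) → (139.30,71.83). Closed: final G1 returns to the first vertex.

**Shape 4** — `<polygon>` closed polygon, stroke `#ff0000` → score (S552, F1784). Machine vertices: (144.80,100.17) → (149.52,50.71) → (308.51,114.23) → (15.80,92.62) → (136.83,134.21) → (300.65,34.42) → (144.80,100.17). Closed: final G1 returns to the first vertex.

**Shape 5** — `<path>` open polyline, stroke `#ff0000` → score (S552, F1784). Machine vertices: (44.36,70.24) → (119.55,10.17) → (26.05,23.18) → (49.99,107.87) → (22.55,88.26) → (322.02,104.76). Open path.

**Shape 6** — `<polygon>` regular polygon, stroke `#ff0000` → score (S552, F1784). Machine vertices: (193.65,50.67) → (145.67,9.29) → (104.29,57.27) → (152.27,98.65) → (193.65,50.67). Closed: final G1 returns to the first vertex.

**Shape 7** — `<polyline>` open polyline, stroke `#ff0000` → score (S552, F1784). Machine vertices: (122.26,133.08) → (51.73,14.28) → (253.37,127.96) → (164.38,17.20) → (140.75,33.90). Open path.

**Shape 8** — `<path>` regular polygon, stroke `#ff0000` → score (S552, F1784). Machine vertices: (102.78,73.03) → (150.50,129.42) → (175.48,59.90) → (102.78,73.03). Closed: final G1 returns to the first vertex.

G21
G90
G00 X63.96 Y97.07
M3 S552
G01 X66.39 Y85.77 F1784
G01 X72.31 Y74.55
G01 X81.71 Y63.41
G01 X94.59 Y52.35
G01 X110.95 Y41.36
G01 X130.79 Y30.45
M5
G00 X285.86 Y99.10
M3 S552
G01 X258.79 Y40.65 F1784
G01 X200.34 Y67.72
G01 X227.41 Y126.17
G01 X285.86 Y99.10
M5
G00 X139.30 Y71.83
M3 S552
G01 X189.00 Y71.83 F1784
G01 X189.00 Y11.03
G01 X139.30 Y11.03
G01 X139.30 Y71.83
M5
G00 X144.80 Y100.17
M3 S552
G01 X149.52 Y50.71 F1784
G01 X308.51 Y114.23
G01 X15.80 Y92.62
G01 X136.83 Y134.21
G01 X300.65 Y34.42
G01 X144.80 Y100.17
M5
G00 X44.36 Y70.24
M3 S552
G01 X119.55 Y10.17 F1784
G01 X26.05 Y23.18
G01 X49.99 Y107.87
G01 X22.55 Y88.26
G01 X322.02 Y104.76
M5
G00 X193.65 Y50.67
M3 S552
G01 X145.67 Y9.29 F1784
G01 X104.29 Y57.27
G01 X152.27 Y98.65
G01 X193.65 Y50.67
M5
G00 X122.26 Y133.08
M3 S552
G01 X51.73 Y14.28 F1784
G01 X253.37 Y127.96
G01 X164.38 Y17.20
G01 X140.75 Y33.90
M5
G00 X102.78 Y73.03
M3 S552
G01 X150.50 Y129.42 F1784
G01 X175.48 Y59.90
G01 X102.78 Y73.03
M5
G00 X0.00 Y0.00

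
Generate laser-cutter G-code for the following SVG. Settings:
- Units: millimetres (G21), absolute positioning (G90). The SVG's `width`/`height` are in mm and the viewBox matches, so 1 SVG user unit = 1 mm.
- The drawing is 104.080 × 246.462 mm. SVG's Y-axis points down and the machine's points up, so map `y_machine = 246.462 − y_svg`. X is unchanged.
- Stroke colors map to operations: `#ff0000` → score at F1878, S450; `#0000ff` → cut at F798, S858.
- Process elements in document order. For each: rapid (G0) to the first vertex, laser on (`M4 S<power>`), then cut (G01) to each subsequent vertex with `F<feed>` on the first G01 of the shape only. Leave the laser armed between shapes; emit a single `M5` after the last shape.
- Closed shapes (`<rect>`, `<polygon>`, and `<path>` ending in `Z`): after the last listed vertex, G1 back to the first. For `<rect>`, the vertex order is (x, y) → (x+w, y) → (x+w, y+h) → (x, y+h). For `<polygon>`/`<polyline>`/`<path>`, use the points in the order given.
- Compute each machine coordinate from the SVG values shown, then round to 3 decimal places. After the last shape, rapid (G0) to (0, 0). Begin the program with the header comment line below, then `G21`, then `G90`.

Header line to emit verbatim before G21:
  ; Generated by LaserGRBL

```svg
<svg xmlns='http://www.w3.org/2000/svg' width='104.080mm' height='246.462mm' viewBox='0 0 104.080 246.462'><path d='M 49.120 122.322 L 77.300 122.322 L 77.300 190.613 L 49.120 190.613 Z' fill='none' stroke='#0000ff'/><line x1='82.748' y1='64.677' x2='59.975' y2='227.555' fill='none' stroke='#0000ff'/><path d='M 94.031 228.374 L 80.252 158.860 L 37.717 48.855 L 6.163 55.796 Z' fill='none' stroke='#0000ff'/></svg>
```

viewBox `0 0 104.080 246.462` with mm width/height → 1 unit = 1 mm. Flip: y_m = 246.462 − y_svg.

**Shape 1** — `<path>` rectangle, stroke `#0000ff` → cut (S858, F798). Machine vertices: (49.120,124.140) → (77.300,124.140) → (77.300,55.849) → (49.120,55.849) → (49.120,124.140). Closed: final G1 returns to the first vertex.

**Shape 2** — `<line>` line segment, stroke `#0000ff` → cut (S858, F798). Machine vertices: (82.748,181.785) → (59.975,18.907). Open path.

**Shape 3** — `<path>` closed polygon, stroke `#0000ff` → cut (S858, F798). Machine vertices: (94.031,18.088) → (80.252,87.602) → (37.717,197.607) → (6.163,190.666) → (94.031,18.088). Closed: final G1 returns to the first vertex.

; Generated by LaserGRBL
G21
G90
G0 X49.120 Y124.140
M4 S858
G01 X77.300 Y124.140 F798
G01 X77.300 Y55.849
G01 X49.120 Y55.849
G01 X49.120 Y124.140
G0 X82.748 Y181.785
M4 S858
G01 X59.975 Y18.907 F798
G0 X94.031 Y18.088
M4 S858
G01 X80.252 Y87.602 F798
G01 X37.717 Y197.607
G01 X6.163 Y190.666
G01 X94.031 Y18.088
M5
G0 X0.000 Y0.000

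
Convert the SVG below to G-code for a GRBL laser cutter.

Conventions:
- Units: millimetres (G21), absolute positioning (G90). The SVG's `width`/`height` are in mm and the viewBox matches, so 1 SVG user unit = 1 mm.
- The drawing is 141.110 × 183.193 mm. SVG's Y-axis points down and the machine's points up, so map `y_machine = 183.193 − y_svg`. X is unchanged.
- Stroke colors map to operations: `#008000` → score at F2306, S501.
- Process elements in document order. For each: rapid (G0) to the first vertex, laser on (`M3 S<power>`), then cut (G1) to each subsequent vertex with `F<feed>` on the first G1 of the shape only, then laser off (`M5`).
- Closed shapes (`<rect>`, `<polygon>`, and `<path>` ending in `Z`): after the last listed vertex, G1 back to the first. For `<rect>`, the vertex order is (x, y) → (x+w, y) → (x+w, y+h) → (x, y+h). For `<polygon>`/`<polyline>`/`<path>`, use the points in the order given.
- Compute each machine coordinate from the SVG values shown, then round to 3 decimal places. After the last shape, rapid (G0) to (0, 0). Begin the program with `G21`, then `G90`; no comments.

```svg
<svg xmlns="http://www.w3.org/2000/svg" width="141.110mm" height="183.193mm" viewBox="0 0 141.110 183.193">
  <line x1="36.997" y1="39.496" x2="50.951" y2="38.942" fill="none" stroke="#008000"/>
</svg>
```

G21
G90
G0 X36.997 Y143.697
M3 S501
G1 X50.951 Y144.251 F2306
M5
G0 X0.000 Y0.000

viewBox `0 0 141.110 183.193` with mm width/height → 1 unit = 1 mm. Flip: y_m = 183.193 − y_svg.

**Shape 1** — `<line>` line segment, stroke `#008000` → score (S501, F2306). Machine vertices: (36.997,143.697) → (50.951,144.251). Open path.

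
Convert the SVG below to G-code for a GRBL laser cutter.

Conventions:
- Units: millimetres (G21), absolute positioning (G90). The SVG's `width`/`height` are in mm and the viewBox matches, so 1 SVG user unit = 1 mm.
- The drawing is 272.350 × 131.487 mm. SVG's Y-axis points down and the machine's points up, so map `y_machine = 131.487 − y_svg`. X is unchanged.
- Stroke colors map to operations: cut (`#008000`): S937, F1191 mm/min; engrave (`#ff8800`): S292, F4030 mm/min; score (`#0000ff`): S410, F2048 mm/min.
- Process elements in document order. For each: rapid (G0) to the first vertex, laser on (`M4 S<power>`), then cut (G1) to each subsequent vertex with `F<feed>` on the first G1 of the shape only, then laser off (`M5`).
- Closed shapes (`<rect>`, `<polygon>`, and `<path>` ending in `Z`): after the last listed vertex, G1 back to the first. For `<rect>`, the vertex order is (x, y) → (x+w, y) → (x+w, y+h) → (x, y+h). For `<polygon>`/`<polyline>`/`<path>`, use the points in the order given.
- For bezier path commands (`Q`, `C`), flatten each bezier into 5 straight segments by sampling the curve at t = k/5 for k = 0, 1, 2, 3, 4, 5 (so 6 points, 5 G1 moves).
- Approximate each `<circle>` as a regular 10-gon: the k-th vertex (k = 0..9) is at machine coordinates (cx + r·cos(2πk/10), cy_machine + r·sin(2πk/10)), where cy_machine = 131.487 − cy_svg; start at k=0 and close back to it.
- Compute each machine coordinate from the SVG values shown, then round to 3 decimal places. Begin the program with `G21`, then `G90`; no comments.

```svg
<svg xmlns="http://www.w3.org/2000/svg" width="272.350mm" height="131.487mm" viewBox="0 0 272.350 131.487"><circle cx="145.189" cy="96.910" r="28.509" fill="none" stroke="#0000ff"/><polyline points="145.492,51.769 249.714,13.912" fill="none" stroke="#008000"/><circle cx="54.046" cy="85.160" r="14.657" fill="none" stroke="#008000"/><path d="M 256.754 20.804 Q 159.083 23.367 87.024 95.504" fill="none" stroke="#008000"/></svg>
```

G21
G90
G0 X173.698 Y34.577
M4 S410
G1 X168.253 Y51.334 F2048
G1 X153.999 Y61.691
G1 X136.379 Y61.691
G1 X122.125 Y51.334
G1 X116.680 Y34.577
G1 X122.125 Y17.820
G1 X136.379 Y7.463
G1 X153.999 Y7.463
G1 X168.253 Y17.820
G1 X173.698 Y34.577
M5
G0 X145.492 Y79.718
M4 S937
G1 X249.714 Y117.575 F1191
M5
G0 X68.703 Y46.327
M4 S937
G1 X65.904 Y54.942 F1191
G1 X58.575 Y60.267
G1 X49.517 Y60.267
G1 X42.188 Y54.942
G1 X39.389 Y46.327
G1 X42.188 Y37.712
G1 X49.517 Y32.387
G1 X58.575 Y32.387
G1 X65.904 Y37.712
G1 X68.703 Y46.327
M5
G0 X256.754 Y110.683
M4 S937
G1 X218.710 Y106.875 F1191
G1 X182.715 Y97.501
G1 X148.769 Y82.561
G1 X116.872 Y62.055
G1 X87.024 Y35.983
M5

1 u = 1 mm; y_m = 131.487 − y.

[1] `<circle>` circle, #0000ff→score S410 F2048: (173.698,34.577) → (168.253,51.334) → (153.999,61.691) → (136.379,61.691) → (122.125,51.334) → (116.680,34.577) → (122.125,17.820) → (136.379,7.463) → (153.999,7.463) → (168.253,17.820) → (173.698,34.577) (closed)

[2] `<polyline>` line segment, #008000→cut S937 F1191: (145.492,79.718) → (249.714,117.575)

[3] `<circle>` circle, #008000→cut S937 F1191: (68.703,46.327) → (65.904,54.942) → (58.575,60.267) → (49.517,60.267) → (42.188,54.942) → (39.389,46.327) → (42.188,37.712) → (49.517,32.387) → (58.575,32.387) → (65.904,37.712) → (68.703,46.327) (closed)

[4] `<path>` quadratic bezier, #008000→cut S937 F1191: (256.754,110.683) → (218.710,106.875) → (182.715,97.501) → (148.769,82.561) → (116.872,62.055) → (87.024,35.983)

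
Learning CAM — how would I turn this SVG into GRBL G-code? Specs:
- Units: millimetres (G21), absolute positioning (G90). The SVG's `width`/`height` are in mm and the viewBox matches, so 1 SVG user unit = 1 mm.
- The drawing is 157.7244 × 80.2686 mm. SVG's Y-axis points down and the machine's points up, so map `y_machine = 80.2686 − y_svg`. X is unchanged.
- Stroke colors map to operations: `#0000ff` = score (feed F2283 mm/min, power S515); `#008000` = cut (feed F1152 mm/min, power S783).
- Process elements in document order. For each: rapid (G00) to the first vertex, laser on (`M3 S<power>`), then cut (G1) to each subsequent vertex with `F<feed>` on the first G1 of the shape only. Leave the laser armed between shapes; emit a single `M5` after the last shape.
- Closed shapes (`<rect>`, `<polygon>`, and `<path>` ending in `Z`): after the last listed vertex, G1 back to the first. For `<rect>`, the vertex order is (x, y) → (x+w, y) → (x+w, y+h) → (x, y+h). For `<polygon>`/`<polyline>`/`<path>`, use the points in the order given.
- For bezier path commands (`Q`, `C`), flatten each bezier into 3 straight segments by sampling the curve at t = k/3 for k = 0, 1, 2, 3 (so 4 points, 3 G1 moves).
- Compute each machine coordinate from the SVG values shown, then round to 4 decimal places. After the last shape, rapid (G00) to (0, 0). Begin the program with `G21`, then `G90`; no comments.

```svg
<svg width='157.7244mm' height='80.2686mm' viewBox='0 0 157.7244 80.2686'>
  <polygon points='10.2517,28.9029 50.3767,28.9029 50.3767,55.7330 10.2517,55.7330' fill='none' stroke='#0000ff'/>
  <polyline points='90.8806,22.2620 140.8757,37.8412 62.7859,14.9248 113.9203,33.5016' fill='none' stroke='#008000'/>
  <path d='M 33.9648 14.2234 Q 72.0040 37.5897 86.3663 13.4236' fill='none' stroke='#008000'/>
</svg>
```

viewBox `0 0 157.7244 80.2686` with mm width/height → 1 unit = 1 mm. Flip: y_m = 80.2686 − y_svg.

**Shape 1** — `<polygon>` rectangle, stroke `#0000ff` → score (S515, F2283). Machine vertices: (10.2517,51.3657) → (50.3767,51.3657) → (50.3767,24.5356) → (10.2517,24.5356) → (10.2517,51.3657). Closed: final G1 returns to the first vertex.

**Shape 2** — `<polyline>` open polyline, stroke `#008000` → cut (S783, F1152). Machine vertices: (90.8806,58.0066) → (140.8757,42.4274) → (62.7859,65.3438) → (113.9203,46.7670). Open path.

**Shape 3** — `<path>` quadratic bezier, stroke `#008000` → cut (S783, F1152). Control points (SVG): P0=(33.9648,14.2234), P1=(72.0040,37.5897), P2=(86.3663,13.4236); sampled at t=k/3. Machine vertices: (33.9648,66.0452) → (56.6935,55.7490) → (74.1607,56.0156) → (86.3663,66.8450). Open path.

G21
G90
G00 X10.2517 Y51.3657
M3 S515
G1 X50.3767 Y51.3657 F2283
G1 X50.3767 Y24.5356
G1 X10.2517 Y24.5356
G1 X10.2517 Y51.3657
G00 X90.8806 Y58.0066
M3 S783
G1 X140.8757 Y42.4274 F1152
G1 X62.7859 Y65.3438
G1 X113.9203 Y46.7670
G00 X33.9648 Y66.0452
M3 S783
G1 X56.6935 Y55.7490 F1152
G1 X74.1607 Y56.0156
G1 X86.3663 Y66.8450
M5
G00 X0.0000 Y0.0000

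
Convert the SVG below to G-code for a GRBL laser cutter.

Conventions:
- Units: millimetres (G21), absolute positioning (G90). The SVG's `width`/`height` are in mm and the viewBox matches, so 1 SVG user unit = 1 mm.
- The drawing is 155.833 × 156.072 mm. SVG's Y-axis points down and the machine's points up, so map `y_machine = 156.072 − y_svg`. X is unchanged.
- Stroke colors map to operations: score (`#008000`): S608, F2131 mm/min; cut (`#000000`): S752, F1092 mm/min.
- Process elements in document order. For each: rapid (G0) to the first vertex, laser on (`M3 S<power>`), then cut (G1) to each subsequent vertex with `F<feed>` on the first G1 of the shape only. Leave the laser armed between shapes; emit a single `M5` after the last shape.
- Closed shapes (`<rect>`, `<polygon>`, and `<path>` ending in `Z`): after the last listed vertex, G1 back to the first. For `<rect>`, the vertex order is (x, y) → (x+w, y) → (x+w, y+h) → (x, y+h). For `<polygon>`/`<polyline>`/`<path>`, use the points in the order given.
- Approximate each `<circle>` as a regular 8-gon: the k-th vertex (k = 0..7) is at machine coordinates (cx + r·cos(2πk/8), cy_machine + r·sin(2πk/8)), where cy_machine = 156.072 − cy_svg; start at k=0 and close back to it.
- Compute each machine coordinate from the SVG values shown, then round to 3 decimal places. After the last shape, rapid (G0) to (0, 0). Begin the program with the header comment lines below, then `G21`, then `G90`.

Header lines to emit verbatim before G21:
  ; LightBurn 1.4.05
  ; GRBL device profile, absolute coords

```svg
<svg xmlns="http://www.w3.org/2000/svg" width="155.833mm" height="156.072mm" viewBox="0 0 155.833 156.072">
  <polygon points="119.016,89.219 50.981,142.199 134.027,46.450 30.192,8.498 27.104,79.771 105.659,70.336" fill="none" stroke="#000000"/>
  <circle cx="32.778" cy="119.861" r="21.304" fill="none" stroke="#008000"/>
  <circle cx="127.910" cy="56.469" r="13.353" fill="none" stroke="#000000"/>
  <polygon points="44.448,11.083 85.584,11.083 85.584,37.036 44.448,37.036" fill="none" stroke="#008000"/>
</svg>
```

viewBox `0 0 155.833 156.072` with mm width/height → 1 unit = 1 mm. Flip: y_m = 156.072 − y_svg.

**Shape 1** — `<polygon>` closed polygon, stroke `#000000` → cut (S752, F1092). Machine vertices: (119.016,66.853) → (50.981,13.873) → (134.027,109.622) → (30.192,147.574) → (27.104,76.301) → (105.659,85.736) → (119.016,66.853). Closed: final G1 returns to the first vertex.

**Shape 2** — `<circle>` circle, stroke `#008000` → score (S608, F2131). Machine vertices: (54.082,36.211) → (47.842,51.275) → (32.778,57.515) → (17.714,51.275) → (11.474,36.211) → (17.714,21.147) → (32.778,14.907) → (47.842,21.147) → (54.082,36.211). Closed: final G1 returns to the first vertex.

**Shape 3** — `<circle>` circle, stroke `#000000` → cut (S752, F1092). Machine vertices: (141.263,99.603) → (137.352,109.045) → (127.910,112.956) → (118.468,109.045) → (114.557,99.603) → (118.468,90.161) → (127.910,86.250) → (137.352,90.161) → (141.263,99.603). Closed: final G1 returns to the first vertex.

**Shape 4** — `<polygon>` rectangle, stroke `#008000` → score (S608, F2131). Machine vertices: (44.448,144.989) → (85.584,144.989) → (85.584,119.036) → (44.448,119.036) → (44.448,144.989). Closed: final G1 returns to the first vertex.

; LightBurn 1.4.05
; GRBL device profile, absolute coords
G21
G90
G0 X119.016 Y66.853
M3 S752
G1 X50.981 Y13.873 F1092
G1 X134.027 Y109.622
G1 X30.192 Y147.574
G1 X27.104 Y76.301
G1 X105.659 Y85.736
G1 X119.016 Y66.853
G0 X54.082 Y36.211
M3 S608
G1 X47.842 Y51.275 F2131
G1 X32.778 Y57.515
G1 X17.714 Y51.275
G1 X11.474 Y36.211
G1 X17.714 Y21.147
G1 X32.778 Y14.907
G1 X47.842 Y21.147
G1 X54.082 Y36.211
G0 X141.263 Y99.603
M3 S752
G1 X137.352 Y109.045 F1092
G1 X127.910 Y112.956
G1 X118.468 Y109.045
G1 X114.557 Y99.603
G1 X118.468 Y90.161
G1 X127.910 Y86.250
G1 X137.352 Y90.161
G1 X141.263 Y99.603
G0 X44.448 Y144.989
M3 S608
G1 X85.584 Y144.989 F2131
G1 X85.584 Y119.036
G1 X44.448 Y119.036
G1 X44.448 Y144.989
M5
G0 X0.000 Y0.000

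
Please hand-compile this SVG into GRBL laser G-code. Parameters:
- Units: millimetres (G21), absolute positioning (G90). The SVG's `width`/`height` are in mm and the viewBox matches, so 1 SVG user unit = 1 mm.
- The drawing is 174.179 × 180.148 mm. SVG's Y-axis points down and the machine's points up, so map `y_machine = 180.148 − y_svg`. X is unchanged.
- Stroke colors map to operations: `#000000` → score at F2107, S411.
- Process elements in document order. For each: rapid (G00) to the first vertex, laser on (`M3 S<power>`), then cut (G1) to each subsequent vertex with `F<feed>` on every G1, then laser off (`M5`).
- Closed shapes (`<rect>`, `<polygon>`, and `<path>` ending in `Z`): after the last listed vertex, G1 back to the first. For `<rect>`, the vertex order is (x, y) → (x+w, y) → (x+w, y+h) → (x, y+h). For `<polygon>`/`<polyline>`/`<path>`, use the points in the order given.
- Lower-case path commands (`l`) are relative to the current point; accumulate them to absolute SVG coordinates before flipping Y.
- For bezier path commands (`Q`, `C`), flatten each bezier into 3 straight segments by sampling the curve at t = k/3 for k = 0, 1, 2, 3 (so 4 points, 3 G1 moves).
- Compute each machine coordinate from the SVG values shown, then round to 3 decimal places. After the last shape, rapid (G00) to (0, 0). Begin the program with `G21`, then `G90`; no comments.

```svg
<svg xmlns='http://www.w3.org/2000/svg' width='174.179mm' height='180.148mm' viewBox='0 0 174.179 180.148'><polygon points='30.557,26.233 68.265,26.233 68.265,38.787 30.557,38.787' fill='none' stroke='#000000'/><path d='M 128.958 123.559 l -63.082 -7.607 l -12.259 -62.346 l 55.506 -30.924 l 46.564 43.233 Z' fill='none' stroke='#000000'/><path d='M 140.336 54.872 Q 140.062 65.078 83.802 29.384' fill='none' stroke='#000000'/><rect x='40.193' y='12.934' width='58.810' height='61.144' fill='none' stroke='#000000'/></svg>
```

G21
G90
G00 X30.557 Y153.915
M3 S411
G1 X68.265 Y153.915 F2107
G1 X68.265 Y141.361 F2107
G1 X30.557 Y141.361 F2107
G1 X30.557 Y153.915 F2107
M5
G00 X128.958 Y56.589
M3 S411
G1 X65.876 Y64.196 F2107
G1 X53.617 Y126.542 F2107
G1 X109.123 Y157.466 F2107
G1 X155.687 Y114.233 F2107
G1 X128.958 Y56.589 F2107
M5
G00 X140.336 Y125.276
M3 S411
G1 X133.933 Y123.572 F2107
G1 X115.088 Y132.068 F2107
G1 X83.802 Y150.764 F2107
M5
G00 X40.193 Y167.214
M3 S411
G1 X99.003 Y167.214 F2107
G1 X99.003 Y106.070 F2107
G1 X40.193 Y106.070 F2107
G1 X40.193 Y167.214 F2107
M5
G00 X0.000 Y0.000

Since the viewBox matches the mm dimensions, user units are millimetres directly. The only transform is the Y-flip y_m = 180.148 − y_svg.

Shape 1 is a rectangle drawn with `<polygon>`. Its stroke #000000 means score at S411, F2107. After flipping Y the toolpath is (30.557,153.915) → (68.265,153.915) → (68.265,141.361) → (30.557,141.361) → (30.557,153.915), returning to the start.

Shape 2 is a regular polygon drawn with `<path>`. Its stroke #000000 means score at S411, F2107. After flipping Y the toolpath is (128.958,56.589) → (65.876,64.196) → (53.617,126.542) → (109.123,157.466) → (155.687,114.233) → (128.958,56.589), returning to the start.

Shape 3 is a quadratic bezier drawn with `<path>`. Its stroke #000000 means score at S411, F2107. After flipping Y the toolpath is (140.336,125.276) → (133.933,123.572) → (115.088,132.068) → (83.802,150.764).

Shape 4 is a rectangle drawn with `<rect>`. Its stroke #000000 means score at S411, F2107. After flipping Y the toolpath is (40.193,167.214) → (99.003,167.214) → (99.003,106.070) → (40.193,106.070) → (40.193,167.214), returning to the start.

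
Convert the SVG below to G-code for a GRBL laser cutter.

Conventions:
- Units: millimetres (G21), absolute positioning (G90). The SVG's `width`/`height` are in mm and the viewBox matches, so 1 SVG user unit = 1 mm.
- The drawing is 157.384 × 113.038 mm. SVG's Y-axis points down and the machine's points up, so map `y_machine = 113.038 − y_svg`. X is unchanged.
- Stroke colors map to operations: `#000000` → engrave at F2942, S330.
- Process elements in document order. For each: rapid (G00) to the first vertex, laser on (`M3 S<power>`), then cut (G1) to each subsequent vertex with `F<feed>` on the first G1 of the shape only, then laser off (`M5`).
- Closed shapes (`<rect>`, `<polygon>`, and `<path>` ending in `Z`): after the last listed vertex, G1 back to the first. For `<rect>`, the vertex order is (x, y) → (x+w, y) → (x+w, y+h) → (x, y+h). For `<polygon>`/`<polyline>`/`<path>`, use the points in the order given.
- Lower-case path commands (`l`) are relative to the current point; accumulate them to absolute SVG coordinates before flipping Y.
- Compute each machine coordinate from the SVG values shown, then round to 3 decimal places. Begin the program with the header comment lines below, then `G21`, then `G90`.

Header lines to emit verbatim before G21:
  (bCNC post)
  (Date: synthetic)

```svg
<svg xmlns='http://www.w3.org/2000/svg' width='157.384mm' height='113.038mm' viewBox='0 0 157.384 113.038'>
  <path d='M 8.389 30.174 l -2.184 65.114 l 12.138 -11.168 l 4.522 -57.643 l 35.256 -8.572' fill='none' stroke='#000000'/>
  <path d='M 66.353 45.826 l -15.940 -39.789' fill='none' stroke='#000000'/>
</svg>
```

(bCNC post)
(Date: synthetic)
G21
G90
G00 X8.389 Y82.864
M3 S330
G1 X6.205 Y17.750 F2942
G1 X18.343 Y28.918
G1 X22.865 Y86.561
G1 X58.121 Y95.133
M5
G00 X66.353 Y67.212
M3 S330
G1 X50.413 Y107.001 F2942
M5

viewBox `0 0 157.384 113.038` with mm width/height → 1 unit = 1 mm. Flip: y_m = 113.038 − y_svg.

**Shape 1** — `<path>` open polyline, stroke `#000000` → engrave (S330, F2942). Machine vertices: (8.389,82.864) → (6.205,17.750) → (18.343,28.918) → (22.865,86.561) → (58.121,95.133). Open path.

**Shape 2** — `<path>` line segment, stroke `#000000` → engrave (S330, F2942). Machine vertices: (66.353,67.212) → (50.413,107.001). Open path.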